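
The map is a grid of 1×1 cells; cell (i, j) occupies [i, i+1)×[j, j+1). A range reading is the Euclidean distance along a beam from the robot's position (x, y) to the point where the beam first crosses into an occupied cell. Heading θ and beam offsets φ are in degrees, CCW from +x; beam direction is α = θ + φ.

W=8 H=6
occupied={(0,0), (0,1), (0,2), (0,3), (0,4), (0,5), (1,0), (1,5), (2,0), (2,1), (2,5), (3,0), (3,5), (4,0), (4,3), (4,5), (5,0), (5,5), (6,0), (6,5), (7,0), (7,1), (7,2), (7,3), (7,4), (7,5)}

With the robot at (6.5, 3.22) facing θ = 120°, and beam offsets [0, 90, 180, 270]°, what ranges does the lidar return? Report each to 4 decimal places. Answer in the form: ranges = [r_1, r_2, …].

ranges = [2.0554, 4.0415, 1.0000, 0.5774]

beam 1: φ=0°, α=120°
  direction (-0.5000, 0.8660); cell (6,3); t to first gridline: x 1.0000, y 0.9007 (then +2.0000 / +1.1547)
    (6,4) via y @ 0.9007
    (5,4) via x @ 1.0000
    (5,5) via y @ 2.0554  # hit
  → r_1 = 2.0554
beam 2: φ=90°, α=210°
  direction (-0.8660, -0.5000); cell (6,3); t to first gridline: x 0.5774, y 0.4400 (then +1.1547 / +2.0000)
    (6,2) via y @ 0.4400
    (5,2) via x @ 0.5774
    (4,2) via x @ 1.7321
    (4,1) via y @ 2.4400
    (3,1) via x @ 2.8868
    (2,1) via x @ 4.0415  # hit
  → r_2 = 4.0415
beam 3: φ=180°, α=300°
  direction (0.5000, -0.8660); cell (6,3); t to first gridline: x 1.0000, y 0.2540 (then +2.0000 / +1.1547)
    (6,2) via y @ 0.2540
    (7,2) via x @ 1.0000  # hit
  → r_3 = 1.0000
beam 4: φ=270°, α=30°
  direction (0.8660, 0.5000); cell (6,3); t to first gridline: x 0.5774, y 1.5600 (then +1.1547 / +2.0000)
    (7,3) via x @ 0.5774  # hit
  → r_4 = 0.5774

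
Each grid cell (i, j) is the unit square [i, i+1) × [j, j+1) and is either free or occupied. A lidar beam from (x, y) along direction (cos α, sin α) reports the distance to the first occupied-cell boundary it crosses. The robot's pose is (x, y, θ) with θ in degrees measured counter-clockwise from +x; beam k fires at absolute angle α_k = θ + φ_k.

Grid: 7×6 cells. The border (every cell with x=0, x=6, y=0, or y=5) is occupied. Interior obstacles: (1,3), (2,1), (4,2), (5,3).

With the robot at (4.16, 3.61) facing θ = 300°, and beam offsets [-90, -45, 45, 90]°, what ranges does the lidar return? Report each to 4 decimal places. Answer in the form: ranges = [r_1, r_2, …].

ranges = [3.6489, 2.7021, 0.8696, 2.1246]

beam 1: φ=-90°, α=210°
  cosα=-0.8660 sinα=-0.5000 | (4,3) | tMaxX 0.1848 tMaxY 1.2200 | tΔX 1.1547 tΔY 2.0000
    t=0.1848 [x] (3,3)
    t=1.2200 [y] (3,2)
    t=1.3395 [x] (2,2)
    t=2.4942 [x] (1,2)
    t=3.2200 [y] (1,1)
    t=3.6489 [x] (0,1) — stop
  → r_1 = 3.6489
beam 2: φ=-45°, α=255°
  cosα=-0.2588 sinα=-0.9659 | (4,3) | tMaxX 0.6182 tMaxY 0.6315 | tΔX 3.8637 tΔY 1.0353
    t=0.6182 [x] (3,3)
    t=0.6315 [y] (3,2)
    t=1.6668 [y] (3,1)
    t=2.7021 [y] (3,0) — stop
  → r_2 = 2.7021
beam 3: φ=45°, α=345°
  cosα=0.9659 sinα=-0.2588 | (4,3) | tMaxX 0.8696 tMaxY 2.3569 | tΔX 1.0353 tΔY 3.8637
    t=0.8696 [x] (5,3) — stop
  → r_3 = 0.8696
beam 4: φ=90°, α=30°
  cosα=0.8660 sinα=0.5000 | (4,3) | tMaxX 0.9699 tMaxY 0.7800 | tΔX 1.1547 tΔY 2.0000
    t=0.7800 [y] (4,4)
    t=0.9699 [x] (5,4)
    t=2.1246 [x] (6,4) — stop
  → r_4 = 2.1246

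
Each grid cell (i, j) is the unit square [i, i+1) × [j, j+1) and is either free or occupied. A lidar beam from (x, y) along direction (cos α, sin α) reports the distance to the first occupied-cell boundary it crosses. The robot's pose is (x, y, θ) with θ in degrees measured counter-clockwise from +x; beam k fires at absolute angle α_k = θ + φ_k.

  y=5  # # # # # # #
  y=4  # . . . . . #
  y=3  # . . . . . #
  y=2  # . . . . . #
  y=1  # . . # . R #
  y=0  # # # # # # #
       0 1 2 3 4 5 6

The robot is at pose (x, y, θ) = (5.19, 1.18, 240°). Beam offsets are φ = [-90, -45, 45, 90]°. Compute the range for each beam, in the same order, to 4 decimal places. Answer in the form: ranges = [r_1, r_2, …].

beam 1: φ=-90°, α=150°
  dir = (cos 150°, sin 150°) = (-0.8660, 0.5000); from cell (5,1)
  next x-line at t=0.2194, next y-line at t=1.6400; Δt_x=1.1547, Δt_y=2.0000
    x: enter (4,1) at t=0.2194
    x: enter (3,1) at t=1.3741 ← occupied
  → r_1 = 1.3741
beam 2: φ=-45°, α=195°
  dir = (cos 195°, sin 195°) = (-0.9659, -0.2588); from cell (5,1)
  next x-line at t=0.1967, next y-line at t=0.6955; Δt_x=1.0353, Δt_y=3.8637
    x: enter (4,1) at t=0.1967
    y: enter (4,0) at t=0.6955 ← occupied
  → r_2 = 0.6955
beam 3: φ=45°, α=285°
  dir = (cos 285°, sin 285°) = (0.2588, -0.9659); from cell (5,1)
  next x-line at t=3.1296, next y-line at t=0.1863; Δt_x=3.8637, Δt_y=1.0353
    y: enter (5,0) at t=0.1863 ← occupied
  → r_3 = 0.1863
beam 4: φ=90°, α=330°
  dir = (cos 330°, sin 330°) = (0.8660, -0.5000); from cell (5,1)
  next x-line at t=0.9353, next y-line at t=0.3600; Δt_x=1.1547, Δt_y=2.0000
    y: enter (5,0) at t=0.3600 ← occupied
  → r_4 = 0.3600

ranges = [1.3741, 0.6955, 0.1863, 0.3600]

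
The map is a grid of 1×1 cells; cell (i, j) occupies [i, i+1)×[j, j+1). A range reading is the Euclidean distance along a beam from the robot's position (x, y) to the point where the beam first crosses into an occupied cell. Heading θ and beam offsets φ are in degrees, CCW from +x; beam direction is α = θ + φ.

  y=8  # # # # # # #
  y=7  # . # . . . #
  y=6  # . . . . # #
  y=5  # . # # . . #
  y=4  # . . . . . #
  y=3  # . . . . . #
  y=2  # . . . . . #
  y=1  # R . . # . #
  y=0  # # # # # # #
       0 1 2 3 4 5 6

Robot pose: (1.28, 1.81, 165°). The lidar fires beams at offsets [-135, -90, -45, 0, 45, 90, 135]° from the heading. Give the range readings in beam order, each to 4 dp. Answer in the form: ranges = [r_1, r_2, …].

beam 1: φ=-135°, α=30°
  cosα=0.8660 sinα=0.5000 | (1,1) | tMaxX 0.8314 tMaxY 0.3800 | tΔX 1.1547 tΔY 2.0000
    t=0.3800 [y] (1,2)
    t=0.8314 [x] (2,2)
    t=1.9861 [x] (3,2)
    t=2.3800 [y] (3,3)
    t=3.1408 [x] (4,3)
    t=4.2955 [x] (5,3)
    t=4.3800 [y] (5,4)
    t=5.4502 [x] (6,4) — stop
  → r_1 = 5.4502
beam 2: φ=-90°, α=75°
  cosα=0.2588 sinα=0.9659 | (1,1) | tMaxX 2.7819 tMaxY 0.1967 | tΔX 3.8637 tΔY 1.0353
    t=0.1967 [y] (1,2)
    t=1.2320 [y] (1,3)
    t=2.2673 [y] (1,4)
    t=2.7819 [x] (2,4)
    t=3.3025 [y] (2,5) — stop
  → r_2 = 3.3025
beam 3: φ=-45°, α=120°
  cosα=-0.5000 sinα=0.8660 | (1,1) | tMaxX 0.5600 tMaxY 0.2194 | tΔX 2.0000 tΔY 1.1547
    t=0.2194 [y] (1,2)
    t=0.5600 [x] (0,2) — stop
  → r_3 = 0.5600
beam 4: φ=0°, α=165°
  cosα=-0.9659 sinα=0.2588 | (1,1) | tMaxX 0.2899 tMaxY 0.7341 | tΔX 1.0353 tΔY 3.8637
    t=0.2899 [x] (0,1) — stop
  → r_4 = 0.2899
beam 5: φ=45°, α=210°
  cosα=-0.8660 sinα=-0.5000 | (1,1) | tMaxX 0.3233 tMaxY 1.6200 | tΔX 1.1547 tΔY 2.0000
    t=0.3233 [x] (0,1) — stop
  → r_5 = 0.3233
beam 6: φ=90°, α=255°
  cosα=-0.2588 sinα=-0.9659 | (1,1) | tMaxX 1.0818 tMaxY 0.8386 | tΔX 3.8637 tΔY 1.0353
    t=0.8386 [y] (1,0) — stop
  → r_6 = 0.8386
beam 7: φ=135°, α=300°
  cosα=0.5000 sinα=-0.8660 | (1,1) | tMaxX 1.4400 tMaxY 0.9353 | tΔX 2.0000 tΔY 1.1547
    t=0.9353 [y] (1,0) — stop
  → r_7 = 0.9353

ranges = [5.4502, 3.3025, 0.5600, 0.2899, 0.3233, 0.8386, 0.9353]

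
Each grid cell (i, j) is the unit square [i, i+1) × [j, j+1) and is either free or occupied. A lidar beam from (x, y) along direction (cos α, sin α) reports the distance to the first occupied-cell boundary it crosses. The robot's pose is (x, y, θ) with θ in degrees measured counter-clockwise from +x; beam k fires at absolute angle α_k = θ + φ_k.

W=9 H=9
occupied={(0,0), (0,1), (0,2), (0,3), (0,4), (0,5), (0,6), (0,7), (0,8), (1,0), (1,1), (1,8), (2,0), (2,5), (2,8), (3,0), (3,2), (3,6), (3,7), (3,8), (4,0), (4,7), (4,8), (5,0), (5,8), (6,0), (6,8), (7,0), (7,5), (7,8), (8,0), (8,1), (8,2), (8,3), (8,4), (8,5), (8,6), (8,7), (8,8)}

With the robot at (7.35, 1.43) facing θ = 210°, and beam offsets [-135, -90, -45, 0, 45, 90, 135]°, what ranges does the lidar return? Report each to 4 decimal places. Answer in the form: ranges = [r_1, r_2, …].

ranges = [2.5114, 6.4317, 3.4682, 0.8600, 0.4452, 0.4965, 0.6729]

beam 1: φ=-135°, α=75°
  direction (0.2588, 0.9659); cell (7,1); t to first gridline: x 2.5114, y 0.5901 (then +3.8637 / +1.0353)
    (7,2) via y @ 0.5901
    (7,3) via y @ 1.6254
    (8,3) via x @ 2.5114  # hit
  → r_1 = 2.5114
beam 2: φ=-90°, α=120°
  direction (-0.5000, 0.8660); cell (7,1); t to first gridline: x 0.7000, y 0.6582 (then +2.0000 / +1.1547)
    (7,2) via y @ 0.6582
    (6,2) via x @ 0.7000
    (6,3) via y @ 1.8129
    (5,3) via x @ 2.7000
    (5,4) via y @ 2.9676
    (5,5) via y @ 4.1223
    (4,5) via x @ 4.7000
    (4,6) via y @ 5.2770
    (4,7) via y @ 6.4317  # hit
  → r_2 = 6.4317
beam 3: φ=-45°, α=165°
  direction (-0.9659, 0.2588); cell (7,1); t to first gridline: x 0.3623, y 2.2023 (then +1.0353 / +3.8637)
    (6,1) via x @ 0.3623
    (5,1) via x @ 1.3976
    (5,2) via y @ 2.2023
    (4,2) via x @ 2.4329
    (3,2) via x @ 3.4682  # hit
  → r_3 = 3.4682
beam 4: φ=0°, α=210°
  direction (-0.8660, -0.5000); cell (7,1); t to first gridline: x 0.4041, y 0.8600 (then +1.1547 / +2.0000)
    (6,1) via x @ 0.4041
    (6,0) via y @ 0.8600  # hit
  → r_4 = 0.8600
beam 5: φ=45°, α=255°
  direction (-0.2588, -0.9659); cell (7,1); t to first gridline: x 1.3523, y 0.4452 (then +3.8637 / +1.0353)
    (7,0) via y @ 0.4452  # hit
  → r_5 = 0.4452
beam 6: φ=90°, α=300°
  direction (0.5000, -0.8660); cell (7,1); t to first gridline: x 1.3000, y 0.4965 (then +2.0000 / +1.1547)
    (7,0) via y @ 0.4965  # hit
  → r_6 = 0.4965
beam 7: φ=135°, α=345°
  direction (0.9659, -0.2588); cell (7,1); t to first gridline: x 0.6729, y 1.6614 (then +1.0353 / +3.8637)
    (8,1) via x @ 0.6729  # hit
  → r_7 = 0.6729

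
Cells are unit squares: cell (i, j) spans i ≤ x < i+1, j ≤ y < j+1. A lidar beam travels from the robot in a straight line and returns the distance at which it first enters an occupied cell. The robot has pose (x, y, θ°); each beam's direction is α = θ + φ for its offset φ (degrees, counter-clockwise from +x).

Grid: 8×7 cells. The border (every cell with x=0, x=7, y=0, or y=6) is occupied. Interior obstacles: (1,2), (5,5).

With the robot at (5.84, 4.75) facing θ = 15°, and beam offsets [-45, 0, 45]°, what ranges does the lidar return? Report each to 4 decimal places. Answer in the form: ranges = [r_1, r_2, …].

beam 1: φ=-45°, α=330°
  direction (0.8660, -0.5000); cell (5,4); t to first gridline: x 0.1848, y 1.5000 (then +1.1547 / +2.0000)
    (6,4) via x @ 0.1848
    (7,4) via x @ 1.3395  # hit
  → r_1 = 1.3395
beam 2: φ=0°, α=15°
  direction (0.9659, 0.2588); cell (5,4); t to first gridline: x 0.1656, y 0.9659 (then +1.0353 / +3.8637)
    (6,4) via x @ 0.1656
    (6,5) via y @ 0.9659
    (7,5) via x @ 1.2009  # hit
  → r_2 = 1.2009
beam 3: φ=45°, α=60°
  direction (0.5000, 0.8660); cell (5,4); t to first gridline: x 0.3200, y 0.2887 (then +2.0000 / +1.1547)
    (5,5) via y @ 0.2887  # hit
  → r_3 = 0.2887

ranges = [1.3395, 1.2009, 0.2887]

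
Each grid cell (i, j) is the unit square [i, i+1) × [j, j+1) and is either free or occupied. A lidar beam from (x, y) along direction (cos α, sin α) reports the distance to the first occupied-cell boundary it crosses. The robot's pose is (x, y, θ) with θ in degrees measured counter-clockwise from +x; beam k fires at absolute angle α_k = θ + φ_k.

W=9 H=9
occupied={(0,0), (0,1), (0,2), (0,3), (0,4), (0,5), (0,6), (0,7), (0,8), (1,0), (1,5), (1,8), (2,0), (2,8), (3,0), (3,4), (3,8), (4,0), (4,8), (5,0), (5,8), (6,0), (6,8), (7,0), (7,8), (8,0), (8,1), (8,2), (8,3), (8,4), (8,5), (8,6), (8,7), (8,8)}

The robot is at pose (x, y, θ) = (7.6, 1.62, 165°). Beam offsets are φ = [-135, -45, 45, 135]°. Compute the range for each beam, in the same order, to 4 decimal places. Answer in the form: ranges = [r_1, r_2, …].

beam 1: φ=-135°, α=30°
  d=(0.8660,0.5000)  start (7,1)  tX=0.4619 tY=0.7600  stride 1/|dx|=1.1547 1/|dy|=2.0000
    cross x-line → (8,1), t=0.4619 (wall)
  → r_1 = 0.4619
beam 2: φ=-45°, α=120°
  d=(-0.5000,0.8660)  start (7,1)  tX=1.2000 tY=0.4388  stride 1/|dx|=2.0000 1/|dy|=1.1547
    cross y-line → (7,2), t=0.4388
    cross x-line → (6,2), t=1.2000
    cross y-line → (6,3), t=1.5935
    cross y-line → (6,4), t=2.7482
    cross x-line → (5,4), t=3.2000
    cross y-line → (5,5), t=3.9029
    cross y-line → (5,6), t=5.0576
    cross x-line → (4,6), t=5.2000
    cross y-line → (4,7), t=6.2123
    cross x-line → (3,7), t=7.2000
    cross y-line → (3,8), t=7.3670 (wall)
  → r_2 = 7.3670
beam 3: φ=45°, α=210°
  d=(-0.8660,-0.5000)  start (7,1)  tX=0.6928 tY=1.2400  stride 1/|dx|=1.1547 1/|dy|=2.0000
    cross x-line → (6,1), t=0.6928
    cross y-line → (6,0), t=1.2400 (wall)
  → r_3 = 1.2400
beam 4: φ=135°, α=300°
  d=(0.5000,-0.8660)  start (7,1)  tX=0.8000 tY=0.7159  stride 1/|dx|=2.0000 1/|dy|=1.1547
    cross y-line → (7,0), t=0.7159 (wall)
  → r_4 = 0.7159

ranges = [0.4619, 7.3670, 1.2400, 0.7159]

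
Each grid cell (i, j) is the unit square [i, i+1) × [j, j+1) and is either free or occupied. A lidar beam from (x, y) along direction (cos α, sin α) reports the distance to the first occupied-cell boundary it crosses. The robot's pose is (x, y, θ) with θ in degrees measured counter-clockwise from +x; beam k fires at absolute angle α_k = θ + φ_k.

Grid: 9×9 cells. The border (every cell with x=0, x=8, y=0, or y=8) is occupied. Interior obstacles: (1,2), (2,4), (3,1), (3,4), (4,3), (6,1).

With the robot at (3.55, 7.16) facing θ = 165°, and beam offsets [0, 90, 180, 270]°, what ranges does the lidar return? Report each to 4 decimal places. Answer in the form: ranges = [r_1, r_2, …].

beam 1: φ=0°, α=165°
  direction (-0.9659, 0.2588); cell (3,7); t to first gridline: x 0.5694, y 3.2455 (then +1.0353 / +3.8637)
    (2,7) via x @ 0.5694
    (1,7) via x @ 1.6047
    (0,7) via x @ 2.6400  # hit
  → r_1 = 2.6400
beam 2: φ=90°, α=255°
  direction (-0.2588, -0.9659); cell (3,7); t to first gridline: x 2.1250, y 0.1656 (then +3.8637 / +1.0353)
    (3,6) via y @ 0.1656
    (3,5) via y @ 1.2009
    (2,5) via x @ 2.1250
    (2,4) via y @ 2.2362  # hit
  → r_2 = 2.2362
beam 3: φ=180°, α=345°
  direction (0.9659, -0.2588); cell (3,7); t to first gridline: x 0.4659, y 0.6182 (then +1.0353 / +3.8637)
    (4,7) via x @ 0.4659
    (4,6) via y @ 0.6182
    (5,6) via x @ 1.5012
    (6,6) via x @ 2.5364
    (7,6) via x @ 3.5717
    (7,5) via y @ 4.4819
    (8,5) via x @ 4.6070  # hit
  → r_3 = 4.6070
beam 4: φ=270°, α=75°
  direction (0.2588, 0.9659); cell (3,7); t to first gridline: x 1.7387, y 0.8696 (then +3.8637 / +1.0353)
    (3,8) via y @ 0.8696  # hit
  → r_4 = 0.8696

ranges = [2.6400, 2.2362, 4.6070, 0.8696]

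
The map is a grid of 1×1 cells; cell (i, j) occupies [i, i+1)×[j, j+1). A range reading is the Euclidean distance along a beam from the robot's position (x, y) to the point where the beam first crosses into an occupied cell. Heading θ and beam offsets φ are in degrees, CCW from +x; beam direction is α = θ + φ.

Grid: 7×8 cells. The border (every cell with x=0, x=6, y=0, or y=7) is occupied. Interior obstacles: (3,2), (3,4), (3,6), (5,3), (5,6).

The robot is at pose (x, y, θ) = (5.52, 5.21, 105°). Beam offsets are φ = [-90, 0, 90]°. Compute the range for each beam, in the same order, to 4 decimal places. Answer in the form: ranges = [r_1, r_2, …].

ranges = [0.4969, 0.8179, 1.5736]

beam 1: φ=-90°, α=15°
  direction (0.9659, 0.2588); cell (5,5); t to first gridline: x 0.4969, y 3.0523 (then +1.0353 / +3.8637)
    (6,5) via x @ 0.4969  # hit
  → r_1 = 0.4969
beam 2: φ=0°, α=105°
  direction (-0.2588, 0.9659); cell (5,5); t to first gridline: x 2.0091, y 0.8179 (then +3.8637 / +1.0353)
    (5,6) via y @ 0.8179  # hit
  → r_2 = 0.8179
beam 3: φ=90°, α=195°
  direction (-0.9659, -0.2588); cell (5,5); t to first gridline: x 0.5383, y 0.8114 (then +1.0353 / +3.8637)
    (4,5) via x @ 0.5383
    (4,4) via y @ 0.8114
    (3,4) via x @ 1.5736  # hit
  → r_3 = 1.5736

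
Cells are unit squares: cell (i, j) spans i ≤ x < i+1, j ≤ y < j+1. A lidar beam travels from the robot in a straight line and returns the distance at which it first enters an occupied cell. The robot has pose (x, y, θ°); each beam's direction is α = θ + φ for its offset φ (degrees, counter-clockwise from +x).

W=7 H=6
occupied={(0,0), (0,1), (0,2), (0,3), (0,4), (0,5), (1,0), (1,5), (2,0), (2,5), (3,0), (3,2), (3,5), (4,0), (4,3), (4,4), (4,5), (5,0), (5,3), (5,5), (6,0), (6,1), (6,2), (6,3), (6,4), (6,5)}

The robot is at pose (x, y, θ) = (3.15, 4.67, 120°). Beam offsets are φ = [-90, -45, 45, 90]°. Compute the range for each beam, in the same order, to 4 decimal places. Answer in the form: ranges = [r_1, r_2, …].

ranges = [0.6600, 0.3416, 1.2750, 2.4826]

beam 1: φ=-90°, α=30°
  d=(0.8660,0.5000)  start (3,4)  tX=0.9815 tY=0.6600  stride 1/|dx|=1.1547 1/|dy|=2.0000
    cross y-line → (3,5), t=0.6600 (wall)
  → r_1 = 0.6600
beam 2: φ=-45°, α=75°
  d=(0.2588,0.9659)  start (3,4)  tX=3.2841 tY=0.3416  stride 1/|dx|=3.8637 1/|dy|=1.0353
    cross y-line → (3,5), t=0.3416 (wall)
  → r_2 = 0.3416
beam 3: φ=45°, α=165°
  d=(-0.9659,0.2588)  start (3,4)  tX=0.1553 tY=1.2750  stride 1/|dx|=1.0353 1/|dy|=3.8637
    cross x-line → (2,4), t=0.1553
    cross x-line → (1,4), t=1.1906
    cross y-line → (1,5), t=1.2750 (wall)
  → r_3 = 1.2750
beam 4: φ=90°, α=210°
  d=(-0.8660,-0.5000)  start (3,4)  tX=0.1732 tY=1.3400  stride 1/|dx|=1.1547 1/|dy|=2.0000
    cross x-line → (2,4), t=0.1732
    cross x-line → (1,4), t=1.3279
    cross y-line → (1,3), t=1.3400
    cross x-line → (0,3), t=2.4826 (wall)
  → r_4 = 2.4826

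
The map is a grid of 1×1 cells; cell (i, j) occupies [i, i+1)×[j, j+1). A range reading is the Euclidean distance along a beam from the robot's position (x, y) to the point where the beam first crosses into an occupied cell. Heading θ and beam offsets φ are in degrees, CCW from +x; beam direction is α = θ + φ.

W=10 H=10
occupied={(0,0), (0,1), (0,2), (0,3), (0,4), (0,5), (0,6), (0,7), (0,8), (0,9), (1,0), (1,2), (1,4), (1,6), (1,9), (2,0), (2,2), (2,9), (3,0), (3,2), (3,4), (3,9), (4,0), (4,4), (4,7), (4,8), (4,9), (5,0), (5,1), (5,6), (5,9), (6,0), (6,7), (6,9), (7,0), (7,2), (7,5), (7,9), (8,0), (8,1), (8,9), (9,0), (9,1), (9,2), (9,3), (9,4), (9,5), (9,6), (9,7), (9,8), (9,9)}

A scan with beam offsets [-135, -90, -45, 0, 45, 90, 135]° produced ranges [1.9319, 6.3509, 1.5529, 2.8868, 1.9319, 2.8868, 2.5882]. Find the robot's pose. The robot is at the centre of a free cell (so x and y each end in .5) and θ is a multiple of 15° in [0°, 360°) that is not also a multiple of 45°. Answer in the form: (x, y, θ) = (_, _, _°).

(x, y, θ) = (6.5, 4.5, 240°)

Candidates: 49 free-cell centres × 16 headings = 784 poses. Raycast each; keep the one whose scan matches to 4 dp.
  (6.5, 1.5, 120°): beam 1 = 1.5529 ≠ 1.9319 ✗
  (4.5, 2.5, 240°): beam 1 = 1.5529 ≠ 1.9319 ✗
  (3.5, 8.5, 195°): beam 1 = 0.5774 ≠ 1.9319 ✗
  (3.5, 3.5, 330°): beam 2 = 0.5774 ≠ 6.3509 ✗
  …
  (6.5, 4.5, 240°): r_1=1.9319, r_2=6.3509, r_3=1.5529, r_4=2.8868, r_5=1.9319, r_6=2.8868, r_7=2.5882 — all match ✓
Only this pose fits every beam.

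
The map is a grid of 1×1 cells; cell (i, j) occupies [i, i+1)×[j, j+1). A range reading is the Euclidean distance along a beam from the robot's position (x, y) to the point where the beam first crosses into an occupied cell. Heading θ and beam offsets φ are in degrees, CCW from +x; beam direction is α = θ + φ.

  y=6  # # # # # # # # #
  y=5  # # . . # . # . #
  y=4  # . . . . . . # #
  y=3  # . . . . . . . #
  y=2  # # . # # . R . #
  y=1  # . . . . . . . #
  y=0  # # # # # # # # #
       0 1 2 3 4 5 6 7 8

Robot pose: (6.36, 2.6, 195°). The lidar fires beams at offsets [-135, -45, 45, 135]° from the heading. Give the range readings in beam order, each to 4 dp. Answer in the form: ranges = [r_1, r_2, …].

ranges = [1.6166, 5.0345, 1.8475, 1.8937]

beam 1: φ=-135°, α=60°
  d=(0.5000,0.8660)  start (6,2)  tX=1.2800 tY=0.4619  stride 1/|dx|=2.0000 1/|dy|=1.1547
    cross y-line → (6,3), t=0.4619
    cross x-line → (7,3), t=1.2800
    cross y-line → (7,4), t=1.6166 (wall)
  → r_1 = 1.6166
beam 2: φ=-45°, α=150°
  d=(-0.8660,0.5000)  start (6,2)  tX=0.4157 tY=0.8000  stride 1/|dx|=1.1547 1/|dy|=2.0000
    cross x-line → (5,2), t=0.4157
    cross y-line → (5,3), t=0.8000
    cross x-line → (4,3), t=1.5704
    cross x-line → (3,3), t=2.7251
    cross y-line → (3,4), t=2.8000
    cross x-line → (2,4), t=3.8798
    cross y-line → (2,5), t=4.8000
    cross x-line → (1,5), t=5.0345 (wall)
  → r_2 = 5.0345
beam 3: φ=45°, α=240°
  d=(-0.5000,-0.8660)  start (6,2)  tX=0.7200 tY=0.6928  stride 1/|dx|=2.0000 1/|dy|=1.1547
    cross y-line → (6,1), t=0.6928
    cross x-line → (5,1), t=0.7200
    cross y-line → (5,0), t=1.8475 (wall)
  → r_3 = 1.8475
beam 4: φ=135°, α=330°
  d=(0.8660,-0.5000)  start (6,2)  tX=0.7390 tY=1.2000  stride 1/|dx|=1.1547 1/|dy|=2.0000
    cross x-line → (7,2), t=0.7390
    cross y-line → (7,1), t=1.2000
    cross x-line → (8,1), t=1.8937 (wall)
  → r_4 = 1.8937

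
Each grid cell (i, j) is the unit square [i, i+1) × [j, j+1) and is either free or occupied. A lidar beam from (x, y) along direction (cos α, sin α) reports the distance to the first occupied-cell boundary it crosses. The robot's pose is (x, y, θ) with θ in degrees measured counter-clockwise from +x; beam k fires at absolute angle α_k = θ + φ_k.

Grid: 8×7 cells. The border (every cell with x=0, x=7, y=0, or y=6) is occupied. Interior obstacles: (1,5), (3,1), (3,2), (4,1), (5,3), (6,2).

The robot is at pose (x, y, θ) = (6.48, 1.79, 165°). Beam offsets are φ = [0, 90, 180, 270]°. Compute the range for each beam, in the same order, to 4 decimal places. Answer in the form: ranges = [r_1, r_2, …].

beam 1: φ=0°, α=165°
  d=(-0.9659,0.2588)  start (6,1)  tX=0.4969 tY=0.8114  stride 1/|dx|=1.0353 1/|dy|=3.8637
    cross x-line → (5,1), t=0.4969
    cross y-line → (5,2), t=0.8114
    cross x-line → (4,2), t=1.5322
    cross x-line → (3,2), t=2.5675 (wall)
  → r_1 = 2.5675
beam 2: φ=90°, α=255°
  d=(-0.2588,-0.9659)  start (6,1)  tX=1.8546 tY=0.8179  stride 1/|dx|=3.8637 1/|dy|=1.0353
    cross y-line → (6,0), t=0.8179 (wall)
  → r_2 = 0.8179
beam 3: φ=180°, α=345°
  d=(0.9659,-0.2588)  start (6,1)  tX=0.5383 tY=3.0523  stride 1/|dx|=1.0353 1/|dy|=3.8637
    cross x-line → (7,1), t=0.5383 (wall)
  → r_3 = 0.5383
beam 4: φ=270°, α=75°
  d=(0.2588,0.9659)  start (6,1)  tX=2.0091 tY=0.2174  stride 1/|dx|=3.8637 1/|dy|=1.0353
    cross y-line → (6,2), t=0.2174 (wall)
  → r_4 = 0.2174

ranges = [2.5675, 0.8179, 0.5383, 0.2174]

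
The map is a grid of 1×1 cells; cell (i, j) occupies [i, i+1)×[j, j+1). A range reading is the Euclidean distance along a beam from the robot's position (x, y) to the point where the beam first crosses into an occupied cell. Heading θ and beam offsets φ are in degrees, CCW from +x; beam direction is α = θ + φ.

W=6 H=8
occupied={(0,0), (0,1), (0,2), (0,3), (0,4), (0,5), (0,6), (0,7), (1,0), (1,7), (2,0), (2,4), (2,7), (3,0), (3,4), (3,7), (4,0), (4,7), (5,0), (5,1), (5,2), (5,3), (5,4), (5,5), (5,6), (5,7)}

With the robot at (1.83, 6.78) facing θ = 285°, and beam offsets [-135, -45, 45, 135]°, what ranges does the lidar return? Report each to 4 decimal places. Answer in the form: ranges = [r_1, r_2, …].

ranges = [0.4400, 1.6600, 3.6604, 0.2540]

beam 1: φ=-135°, α=150°
  direction (-0.8660, 0.5000); cell (1,6); t to first gridline: x 0.9584, y 0.4400 (then +1.1547 / +2.0000)
    (1,7) via y @ 0.4400  # hit
  → r_1 = 0.4400
beam 2: φ=-45°, α=240°
  direction (-0.5000, -0.8660); cell (1,6); t to first gridline: x 1.6600, y 0.9007 (then +2.0000 / +1.1547)
    (1,5) via y @ 0.9007
    (0,5) via x @ 1.6600  # hit
  → r_2 = 1.6600
beam 3: φ=45°, α=330°
  direction (0.8660, -0.5000); cell (1,6); t to first gridline: x 0.1963, y 1.5600 (then +1.1547 / +2.0000)
    (2,6) via x @ 0.1963
    (3,6) via x @ 1.3510
    (3,5) via y @ 1.5600
    (4,5) via x @ 2.5057
    (4,4) via y @ 3.5600
    (5,4) via x @ 3.6604  # hit
  → r_3 = 3.6604
beam 4: φ=135°, α=60°
  direction (0.5000, 0.8660); cell (1,6); t to first gridline: x 0.3400, y 0.2540 (then +2.0000 / +1.1547)
    (1,7) via y @ 0.2540  # hit
  → r_4 = 0.2540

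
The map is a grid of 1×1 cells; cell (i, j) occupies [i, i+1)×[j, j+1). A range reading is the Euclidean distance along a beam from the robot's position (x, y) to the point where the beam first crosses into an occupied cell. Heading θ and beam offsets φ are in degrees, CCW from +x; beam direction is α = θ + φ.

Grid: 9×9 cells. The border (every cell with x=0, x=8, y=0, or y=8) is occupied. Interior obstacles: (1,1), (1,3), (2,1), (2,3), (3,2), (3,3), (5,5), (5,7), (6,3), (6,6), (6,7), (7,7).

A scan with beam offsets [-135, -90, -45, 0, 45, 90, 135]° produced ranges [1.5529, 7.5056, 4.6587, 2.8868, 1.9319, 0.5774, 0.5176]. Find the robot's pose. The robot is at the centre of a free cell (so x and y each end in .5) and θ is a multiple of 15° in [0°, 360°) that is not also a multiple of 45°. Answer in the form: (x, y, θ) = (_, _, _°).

(x, y, θ) = (1.5, 5.5, 60°)

Enumerate (i+0.5, j+0.5, θ) over the 37 free cells and 16 admissible headings. For each, cast all 7 beams and compare to the given ranges.
  (2.5, 6.5, 210°): beam 2 = 1.7321 ≠ 7.5056 ✗
  (4.5, 4.5, 105°): beam 1 = 1.7321 ≠ 1.5529 ✗
  (4.5, 7.5, 300°): beam 1 = 1.9319 ≠ 1.5529 ✗
  (2.5, 2.5, 255°): beam 1 = 0.5774 ≠ 1.5529 ✗
  (2.5, 2.5, 195°): beam 1 = 0.5774 ≠ 1.5529 ✗
  …
  (1.5, 5.5, 60°): r_1=1.5529, r_2=7.5056, r_3=4.6587, r_4=2.8868, r_5=1.9319, r_6=0.5774, r_7=0.5176 — all match ✓
Unique over the lattice → pose = (1.5, 5.5, 60°).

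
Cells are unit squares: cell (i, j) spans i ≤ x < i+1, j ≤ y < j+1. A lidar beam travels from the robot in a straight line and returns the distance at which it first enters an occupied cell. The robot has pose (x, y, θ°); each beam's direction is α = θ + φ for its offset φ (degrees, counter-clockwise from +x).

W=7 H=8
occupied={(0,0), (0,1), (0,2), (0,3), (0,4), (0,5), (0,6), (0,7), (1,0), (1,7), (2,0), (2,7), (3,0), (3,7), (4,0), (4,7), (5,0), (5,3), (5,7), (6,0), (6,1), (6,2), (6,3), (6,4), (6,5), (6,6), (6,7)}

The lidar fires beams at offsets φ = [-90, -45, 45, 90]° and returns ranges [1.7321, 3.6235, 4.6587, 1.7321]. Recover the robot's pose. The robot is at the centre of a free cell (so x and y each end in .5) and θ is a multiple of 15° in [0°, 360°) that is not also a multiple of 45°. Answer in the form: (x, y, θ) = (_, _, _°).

Candidates: 29 free-cell centres × 16 headings = 464 poses. Raycast each; keep the one whose scan matches to 4 dp.
  (4.5, 2.5, 240°): beam 1 = 4.0415 ≠ 1.7321 ✗
  (4.5, 3.5, 240°): beam 1 = 4.0415 ≠ 1.7321 ✗
  (4.5, 2.5, 15°): beam 1 = 1.5529 ≠ 1.7321 ✗
  (3.5, 2.5, 285°): beam 1 = 2.5882 ≠ 1.7321 ✗
  …
  (4.5, 5.5, 210°): r_1=1.7321, r_2=3.6235, r_3=4.6587, r_4=1.7321 — all match ✓
Only this pose fits every beam.

(x, y, θ) = (4.5, 5.5, 210°)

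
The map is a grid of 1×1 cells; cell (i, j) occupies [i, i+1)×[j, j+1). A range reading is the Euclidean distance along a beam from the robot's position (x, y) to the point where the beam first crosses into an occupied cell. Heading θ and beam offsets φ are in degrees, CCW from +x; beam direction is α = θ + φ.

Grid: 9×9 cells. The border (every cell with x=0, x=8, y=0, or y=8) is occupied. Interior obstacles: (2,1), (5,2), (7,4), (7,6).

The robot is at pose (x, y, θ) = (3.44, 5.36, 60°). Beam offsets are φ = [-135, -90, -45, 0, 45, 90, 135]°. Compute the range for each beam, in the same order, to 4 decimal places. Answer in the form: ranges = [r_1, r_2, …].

ranges = [4.5138, 5.2654, 3.6856, 3.0484, 2.7331, 2.8175, 2.5261]

beam 1: φ=-135°, α=285°
  direction (0.2588, -0.9659); cell (3,5); t to first gridline: x 2.1637, y 0.3727 (then +3.8637 / +1.0353)
    (3,4) via y @ 0.3727
    (3,3) via y @ 1.4080
    (4,3) via x @ 2.1637
    (4,2) via y @ 2.4433
    (4,1) via y @ 3.4785
    (4,0) via y @ 4.5138  # hit
  → r_1 = 4.5138
beam 2: φ=-90°, α=330°
  direction (0.8660, -0.5000); cell (3,5); t to first gridline: x 0.6466, y 0.7200 (then +1.1547 / +2.0000)
    (4,5) via x @ 0.6466
    (4,4) via y @ 0.7200
    (5,4) via x @ 1.8013
    (5,3) via y @ 2.7200
    (6,3) via x @ 2.9560
    (7,3) via x @ 4.1107
    (7,2) via y @ 4.7200
    (8,2) via x @ 5.2654  # hit
  → r_2 = 5.2654
beam 3: φ=-45°, α=15°
  direction (0.9659, 0.2588); cell (3,5); t to first gridline: x 0.5798, y 2.4728 (then +1.0353 / +3.8637)
    (4,5) via x @ 0.5798
    (5,5) via x @ 1.6150
    (5,6) via y @ 2.4728
    (6,6) via x @ 2.6503
    (7,6) via x @ 3.6856  # hit
  → r_3 = 3.6856
beam 4: φ=0°, α=60°
  direction (0.5000, 0.8660); cell (3,5); t to first gridline: x 1.1200, y 0.7390 (then +2.0000 / +1.1547)
    (3,6) via y @ 0.7390
    (4,6) via x @ 1.1200
    (4,7) via y @ 1.8937
    (4,8) via y @ 3.0484  # hit
  → r_4 = 3.0484
beam 5: φ=45°, α=105°
  direction (-0.2588, 0.9659); cell (3,5); t to first gridline: x 1.7000, y 0.6626 (then +3.8637 / +1.0353)
    (3,6) via y @ 0.6626
    (3,7) via y @ 1.6979
    (2,7) via x @ 1.7000
    (2,8) via y @ 2.7331  # hit
  → r_5 = 2.7331
beam 6: φ=90°, α=150°
  direction (-0.8660, 0.5000); cell (3,5); t to first gridline: x 0.5081, y 1.2800 (then +1.1547 / +2.0000)
    (2,5) via x @ 0.5081
    (2,6) via y @ 1.2800
    (1,6) via x @ 1.6628
    (0,6) via x @ 2.8175  # hit
  → r_6 = 2.8175
beam 7: φ=135°, α=195°
  direction (-0.9659, -0.2588); cell (3,5); t to first gridline: x 0.4555, y 1.3909 (then +1.0353 / +3.8637)
    (2,5) via x @ 0.4555
    (2,4) via y @ 1.3909
    (1,4) via x @ 1.4908
    (0,4) via x @ 2.5261  # hit
  → r_7 = 2.5261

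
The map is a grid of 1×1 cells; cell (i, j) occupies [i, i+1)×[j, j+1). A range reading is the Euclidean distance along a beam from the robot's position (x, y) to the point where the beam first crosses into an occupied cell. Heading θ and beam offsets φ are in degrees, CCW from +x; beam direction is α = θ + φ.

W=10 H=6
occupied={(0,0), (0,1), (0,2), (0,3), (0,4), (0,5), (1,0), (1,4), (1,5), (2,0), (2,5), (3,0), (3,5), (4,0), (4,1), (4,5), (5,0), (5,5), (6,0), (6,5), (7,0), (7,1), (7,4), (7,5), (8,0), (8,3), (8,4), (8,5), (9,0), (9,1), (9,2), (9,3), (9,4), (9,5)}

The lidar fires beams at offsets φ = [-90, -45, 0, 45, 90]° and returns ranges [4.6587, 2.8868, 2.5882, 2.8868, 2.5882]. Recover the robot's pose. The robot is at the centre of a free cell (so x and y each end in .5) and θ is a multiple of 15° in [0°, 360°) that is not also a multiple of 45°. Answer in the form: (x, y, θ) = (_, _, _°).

(x, y, θ) = (3.5, 2.5, 105°)

The pose lattice has 26·16 = 416 candidates. Test each by forward raycasting.
  (5.5, 4.5, 210°): beam 1 = 0.5774 ≠ 4.6587 ✗
  (2.5, 2.5, 105°): beam 1 = 5.6940 ≠ 4.6587 ✗
  (8.5, 1.5, 60°): beam 1 = 0.5774 ≠ 4.6587 ✗
  …
  (3.5, 2.5, 105°): r_1=4.6587, r_2=2.8868, r_3=2.5882, r_4=2.8868, r_5=2.5882 — all match ✓
No second candidate reproduces the full scan.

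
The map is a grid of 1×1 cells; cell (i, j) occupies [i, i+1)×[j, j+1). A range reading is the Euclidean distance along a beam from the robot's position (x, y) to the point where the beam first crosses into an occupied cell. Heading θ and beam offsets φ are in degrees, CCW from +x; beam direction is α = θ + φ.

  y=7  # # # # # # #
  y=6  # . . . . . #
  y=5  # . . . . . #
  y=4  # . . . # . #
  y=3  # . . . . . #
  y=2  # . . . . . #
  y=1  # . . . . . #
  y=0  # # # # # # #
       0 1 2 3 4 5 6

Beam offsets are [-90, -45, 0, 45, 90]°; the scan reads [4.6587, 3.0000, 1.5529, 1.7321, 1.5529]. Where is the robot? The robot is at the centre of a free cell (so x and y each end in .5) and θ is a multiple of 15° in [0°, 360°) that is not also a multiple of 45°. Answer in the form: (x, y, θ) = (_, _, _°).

Candidates: 29 free-cell centres × 16 headings = 464 poses. Raycast each; keep the one whose scan matches to 4 dp.
  (5.5, 6.5, 330°): beam 1 = 1.7321 ≠ 4.6587 ✗
  (2.5, 3.5, 120°): beam 1 = 1.7321 ≠ 4.6587 ✗
  (4.5, 5.5, 210°): beam 1 = 1.7321 ≠ 4.6587 ✗
  (4.5, 3.5, 150°): beam 1 = 0.5774 ≠ 4.6587 ✗
  …
  (2.5, 2.5, 165°): r_1=4.6587, r_2=3.0000, r_3=1.5529, r_4=1.7321, r_5=1.5529 — all match ✓
No second candidate reproduces the full scan.

(x, y, θ) = (2.5, 2.5, 165°)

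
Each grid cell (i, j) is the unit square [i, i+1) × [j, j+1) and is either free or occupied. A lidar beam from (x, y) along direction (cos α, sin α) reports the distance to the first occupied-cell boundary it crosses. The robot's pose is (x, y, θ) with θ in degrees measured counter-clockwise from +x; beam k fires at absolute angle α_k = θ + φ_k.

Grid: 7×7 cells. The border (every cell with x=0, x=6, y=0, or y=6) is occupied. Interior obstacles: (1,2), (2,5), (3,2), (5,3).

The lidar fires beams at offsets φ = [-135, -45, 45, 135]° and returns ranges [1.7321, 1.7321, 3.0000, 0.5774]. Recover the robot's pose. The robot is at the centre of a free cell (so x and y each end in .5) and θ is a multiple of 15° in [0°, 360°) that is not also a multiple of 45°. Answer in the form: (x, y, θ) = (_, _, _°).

The pose lattice has 21·16 = 336 candidates. Test each by forward raycasting.
  (5.5, 5.5, 120°): beam 1 = 0.5176 ≠ 1.7321 ✗
  (4.5, 1.5, 210°): beam 1 = 1.9319 ≠ 1.7321 ✗
  (2.5, 3.5, 345°): beam 1 = 1.0000 ≠ 1.7321 ✗
  …
  (2.5, 4.5, 345°): r_1=1.7321, r_2=1.7321, r_3=3.0000, r_4=0.5774 — all match ✓
Only this pose fits every beam.

(x, y, θ) = (2.5, 4.5, 345°)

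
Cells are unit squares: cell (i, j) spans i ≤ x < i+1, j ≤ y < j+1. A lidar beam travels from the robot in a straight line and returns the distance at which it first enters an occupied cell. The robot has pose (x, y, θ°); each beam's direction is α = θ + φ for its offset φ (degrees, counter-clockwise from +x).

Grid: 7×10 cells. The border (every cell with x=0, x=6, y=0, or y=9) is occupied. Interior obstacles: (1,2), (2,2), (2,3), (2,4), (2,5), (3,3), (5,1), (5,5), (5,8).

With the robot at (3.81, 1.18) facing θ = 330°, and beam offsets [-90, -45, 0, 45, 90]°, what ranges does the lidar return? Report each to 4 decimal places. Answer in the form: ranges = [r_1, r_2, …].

beam 1: φ=-90°, α=240°
  dir = (cos 240°, sin 240°) = (-0.5000, -0.8660); from cell (3,1)
  next x-line at t=1.6200, next y-line at t=0.2078; Δt_x=2.0000, Δt_y=1.1547
    y: enter (3,0) at t=0.2078 ← occupied
  → r_1 = 0.2078
beam 2: φ=-45°, α=285°
  dir = (cos 285°, sin 285°) = (0.2588, -0.9659); from cell (3,1)
  next x-line at t=0.7341, next y-line at t=0.1863; Δt_x=3.8637, Δt_y=1.0353
    y: enter (3,0) at t=0.1863 ← occupied
  → r_2 = 0.1863
beam 3: φ=0°, α=330°
  dir = (cos 330°, sin 330°) = (0.8660, -0.5000); from cell (3,1)
  next x-line at t=0.2194, next y-line at t=0.3600; Δt_x=1.1547, Δt_y=2.0000
    x: enter (4,1) at t=0.2194
    y: enter (4,0) at t=0.3600 ← occupied
  → r_3 = 0.3600
beam 4: φ=45°, α=15°
  dir = (cos 15°, sin 15°) = (0.9659, 0.2588); from cell (3,1)
  next x-line at t=0.1967, next y-line at t=3.1682; Δt_x=1.0353, Δt_y=3.8637
    x: enter (4,1) at t=0.1967
    x: enter (5,1) at t=1.2320 ← occupied
  → r_4 = 1.2320
beam 5: φ=90°, α=60°
  dir = (cos 60°, sin 60°) = (0.5000, 0.8660); from cell (3,1)
  next x-line at t=0.3800, next y-line at t=0.9469; Δt_x=2.0000, Δt_y=1.1547
    x: enter (4,1) at t=0.3800
    y: enter (4,2) at t=0.9469
    y: enter (4,3) at t=2.1016
    x: enter (5,3) at t=2.3800
    y: enter (5,4) at t=3.2563
    x: enter (6,4) at t=4.3800 ← occupied
  → r_5 = 4.3800

ranges = [0.2078, 0.1863, 0.3600, 1.2320, 4.3800]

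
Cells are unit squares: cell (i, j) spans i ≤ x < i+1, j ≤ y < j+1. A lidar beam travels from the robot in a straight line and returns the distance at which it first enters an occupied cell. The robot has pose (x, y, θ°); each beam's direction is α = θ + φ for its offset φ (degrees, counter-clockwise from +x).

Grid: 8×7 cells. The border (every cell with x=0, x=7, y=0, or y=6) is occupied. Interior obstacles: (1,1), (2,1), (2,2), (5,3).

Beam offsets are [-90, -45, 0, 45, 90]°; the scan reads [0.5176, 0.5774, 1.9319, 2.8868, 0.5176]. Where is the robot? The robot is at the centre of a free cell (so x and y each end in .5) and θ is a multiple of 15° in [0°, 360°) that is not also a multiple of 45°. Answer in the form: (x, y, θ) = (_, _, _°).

Enumerate (i+0.5, j+0.5, θ) over the 26 free cells and 16 admissible headings. For each, cast all 5 beams and compare to the given ranges.
  (2.5, 5.5, 105°): beam 1 = 1.9319 ≠ 0.5176 ✗
  (3.5, 5.5, 150°): beam 1 = 0.5774 ≠ 0.5176 ✗
  (4.5, 1.5, 75°): beam 1 = 1.9319 ≠ 0.5176 ✗
  …
  (6.5, 3.5, 75°): r_1=0.5176, r_2=0.5774, r_3=1.9319, r_4=2.8868, r_5=0.5176 — all match ✓
Unique over the lattice → pose = (6.5, 3.5, 75°).

(x, y, θ) = (6.5, 3.5, 75°)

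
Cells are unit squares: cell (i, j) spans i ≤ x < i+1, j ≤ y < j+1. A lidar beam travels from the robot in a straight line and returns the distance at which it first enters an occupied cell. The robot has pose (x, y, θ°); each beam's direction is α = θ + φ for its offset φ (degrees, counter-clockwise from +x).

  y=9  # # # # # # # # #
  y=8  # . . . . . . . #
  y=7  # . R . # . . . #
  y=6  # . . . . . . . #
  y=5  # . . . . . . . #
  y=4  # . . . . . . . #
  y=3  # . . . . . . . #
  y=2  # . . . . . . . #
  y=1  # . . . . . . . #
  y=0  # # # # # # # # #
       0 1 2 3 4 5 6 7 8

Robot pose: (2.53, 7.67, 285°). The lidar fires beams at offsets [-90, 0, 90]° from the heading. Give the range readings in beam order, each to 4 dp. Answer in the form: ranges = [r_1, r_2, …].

beam 1: φ=-90°, α=195°
  cosα=-0.9659 sinα=-0.2588 | (2,7) | tMaxX 0.5487 tMaxY 2.5887 | tΔX 1.0353 tΔY 3.8637
    t=0.5487 [x] (1,7)
    t=1.5840 [x] (0,7) — stop
  → r_1 = 1.5840
beam 2: φ=0°, α=285°
  cosα=0.2588 sinα=-0.9659 | (2,7) | tMaxX 1.8159 tMaxY 0.6936 | tΔX 3.8637 tΔY 1.0353
    t=0.6936 [y] (2,6)
    t=1.7289 [y] (2,5)
    t=1.8159 [x] (3,5)
    t=2.7642 [y] (3,4)
    t=3.7995 [y] (3,3)
    t=4.8347 [y] (3,2)
    t=5.6796 [x] (4,2)
    t=5.8700 [y] (4,1)
    t=6.9053 [y] (4,0) — stop
  → r_2 = 6.9053
beam 3: φ=90°, α=15°
  cosα=0.9659 sinα=0.2588 | (2,7) | tMaxX 0.4866 tMaxY 1.2750 | tΔX 1.0353 tΔY 3.8637
    t=0.4866 [x] (3,7)
    t=1.2750 [y] (3,8)
    t=1.5219 [x] (4,8)
    t=2.5571 [x] (5,8)
    t=3.5924 [x] (6,8)
    t=4.6277 [x] (7,8)
    t=5.1387 [y] (7,9) — stop
  → r_3 = 5.1387

ranges = [1.5840, 6.9053, 5.1387]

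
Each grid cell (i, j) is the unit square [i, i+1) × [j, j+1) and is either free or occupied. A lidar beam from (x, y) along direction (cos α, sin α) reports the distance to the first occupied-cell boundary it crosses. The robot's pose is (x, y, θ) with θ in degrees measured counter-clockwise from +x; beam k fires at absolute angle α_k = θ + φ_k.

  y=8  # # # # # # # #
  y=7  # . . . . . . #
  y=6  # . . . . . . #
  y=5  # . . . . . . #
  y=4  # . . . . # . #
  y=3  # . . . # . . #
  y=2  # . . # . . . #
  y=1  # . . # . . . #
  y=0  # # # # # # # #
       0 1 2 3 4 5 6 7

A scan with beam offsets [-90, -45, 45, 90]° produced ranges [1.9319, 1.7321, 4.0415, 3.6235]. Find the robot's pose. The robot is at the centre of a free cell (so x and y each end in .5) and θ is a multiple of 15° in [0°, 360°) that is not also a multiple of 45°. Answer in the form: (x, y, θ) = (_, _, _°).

Candidates: 38 free-cell centres × 16 headings = 608 poses. Raycast each; keep the one whose scan matches to 4 dp.
  (2.5, 7.5, 150°): beam 1 = 0.5774 ≠ 1.9319 ✗
  (5.5, 3.5, 195°): beam 1 = 0.5176 ≠ 1.9319 ✗
  (5.5, 2.5, 195°): beam 1 = 1.5529 ≠ 1.9319 ✗
  (5.5, 3.5, 330°): beam 1 = 2.8868 ≠ 1.9319 ✗
  (1.5, 6.5, 15°): beam 1 = 5.6940 ≠ 1.9319 ✗
  …
  (2.5, 4.5, 15°): r_1=1.9319, r_2=1.7321, r_3=4.0415, r_4=3.6235 — all match ✓
Only this pose fits every beam.

(x, y, θ) = (2.5, 4.5, 15°)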